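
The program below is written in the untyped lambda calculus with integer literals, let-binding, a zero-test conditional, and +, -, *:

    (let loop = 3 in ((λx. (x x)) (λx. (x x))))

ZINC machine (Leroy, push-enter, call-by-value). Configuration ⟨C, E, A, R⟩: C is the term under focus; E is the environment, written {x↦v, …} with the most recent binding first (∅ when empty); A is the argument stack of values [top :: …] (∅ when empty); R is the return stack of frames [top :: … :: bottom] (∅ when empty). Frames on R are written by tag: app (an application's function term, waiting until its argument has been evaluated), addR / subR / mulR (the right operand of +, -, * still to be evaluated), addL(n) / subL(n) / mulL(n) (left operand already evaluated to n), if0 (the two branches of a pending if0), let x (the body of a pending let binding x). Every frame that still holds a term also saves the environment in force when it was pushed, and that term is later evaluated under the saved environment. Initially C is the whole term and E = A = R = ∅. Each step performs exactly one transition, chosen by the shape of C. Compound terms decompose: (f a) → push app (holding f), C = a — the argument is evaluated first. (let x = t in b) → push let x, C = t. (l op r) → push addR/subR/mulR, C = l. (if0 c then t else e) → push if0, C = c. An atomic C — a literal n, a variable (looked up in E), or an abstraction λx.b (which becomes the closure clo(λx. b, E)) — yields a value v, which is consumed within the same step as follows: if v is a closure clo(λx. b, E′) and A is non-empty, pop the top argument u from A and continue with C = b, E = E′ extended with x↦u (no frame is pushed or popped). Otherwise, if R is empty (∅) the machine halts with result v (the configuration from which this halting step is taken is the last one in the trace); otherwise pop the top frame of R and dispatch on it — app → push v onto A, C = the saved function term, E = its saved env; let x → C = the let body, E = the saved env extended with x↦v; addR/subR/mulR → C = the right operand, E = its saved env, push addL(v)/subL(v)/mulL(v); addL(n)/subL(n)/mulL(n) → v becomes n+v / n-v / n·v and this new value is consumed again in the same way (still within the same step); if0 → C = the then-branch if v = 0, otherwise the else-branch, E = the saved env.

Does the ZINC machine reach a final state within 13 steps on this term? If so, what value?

t=0: [C=(let loop = 3 in ((λx. (x x)) (λx. (x x)))) | E=∅ | A=∅ | R=∅]
t=1: [C=3 | E=∅ | A=∅ | R=[let loop]]
t=2: [C=((λx. (x x)) (λx. (x x))) | E={loop↦3} | A=∅ | R=∅]
t=3: [C=(λx. (x x)) | E={loop↦3} | A=∅ | R=[app]]
t=4: [C=(λx. (x x)) | E={loop↦3} | A=[clo(λx. (x x), {loop↦3})] | R=∅]
t=5: [C=(x x) | E={x↦clo(λx. (x x), {loop↦3}), loop↦3} | A=∅ | R=∅]
t=6: [C=x | E={x↦clo(λx. (x x), {loop↦3}), loop↦3} | A=∅ | R=[app]]
t=7: [C=x | E={x↦clo(λx. (x x), {loop↦3}), loop↦3} | A=[clo(λx. (x x), {loop↦3})] | R=∅]
… configuration repeats with period 3 (steps 5–7 recur indefinitely) …

Answer: DIVERGES (no final state within 13 steps)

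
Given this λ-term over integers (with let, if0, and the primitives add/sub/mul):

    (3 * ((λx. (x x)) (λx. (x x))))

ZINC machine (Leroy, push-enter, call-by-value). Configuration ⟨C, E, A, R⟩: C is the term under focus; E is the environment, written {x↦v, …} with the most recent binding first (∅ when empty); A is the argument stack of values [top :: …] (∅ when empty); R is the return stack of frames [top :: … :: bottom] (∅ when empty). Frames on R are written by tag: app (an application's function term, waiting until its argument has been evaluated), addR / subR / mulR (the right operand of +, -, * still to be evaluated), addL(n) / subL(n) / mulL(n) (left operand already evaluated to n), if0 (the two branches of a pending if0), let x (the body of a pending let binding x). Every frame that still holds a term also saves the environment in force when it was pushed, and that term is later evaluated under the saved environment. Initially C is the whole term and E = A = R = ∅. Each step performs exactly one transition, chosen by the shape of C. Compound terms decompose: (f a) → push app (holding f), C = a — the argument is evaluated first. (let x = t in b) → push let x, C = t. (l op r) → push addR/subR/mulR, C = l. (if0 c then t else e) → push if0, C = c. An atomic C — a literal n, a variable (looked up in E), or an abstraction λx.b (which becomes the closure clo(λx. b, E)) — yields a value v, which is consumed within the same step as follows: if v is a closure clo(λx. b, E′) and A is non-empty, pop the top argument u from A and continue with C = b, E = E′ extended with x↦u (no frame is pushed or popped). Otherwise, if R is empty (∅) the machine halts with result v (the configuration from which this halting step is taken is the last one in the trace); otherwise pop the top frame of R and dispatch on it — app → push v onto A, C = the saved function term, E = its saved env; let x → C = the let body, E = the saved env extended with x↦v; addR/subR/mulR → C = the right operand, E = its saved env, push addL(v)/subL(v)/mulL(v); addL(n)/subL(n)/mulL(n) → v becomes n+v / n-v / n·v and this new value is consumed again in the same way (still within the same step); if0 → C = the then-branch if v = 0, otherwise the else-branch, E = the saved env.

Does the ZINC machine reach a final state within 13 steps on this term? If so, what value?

Answer: DIVERGES (no final state within 13 steps)

Execution trace:
t=0: ⟨C=(3 * ((λx. (x x)) (λx. (x x)))); E=∅; A=∅; R=∅⟩
t=1: ⟨C=3; E=∅; A=∅; R=[mulR]⟩
t=2: ⟨C=((λx. (x x)) (λx. (x x))); E=∅; A=∅; R=[mulL(3)]⟩
t=3: ⟨C=(λx. (x x)); E=∅; A=∅; R=[app :: mulL(3)]⟩
t=4: ⟨C=(λx. (x x)); E=∅; A=[clo(λx. (x x), ∅)]; R=[mulL(3)]⟩
t=5: ⟨C=(x x); E={x↦clo(λx. (x x), ∅)}; A=∅; R=[mulL(3)]⟩
t=6: ⟨C=x; E={x↦clo(λx. (x x), ∅)}; A=∅; R=[app :: mulL(3)]⟩
t=7: ⟨C=x; E={x↦clo(λx. (x x), ∅)}; A=[clo(λx. (x x), ∅)]; R=[mulL(3)]⟩
… configuration repeats with period 3 (steps 5–7 recur indefinitely) …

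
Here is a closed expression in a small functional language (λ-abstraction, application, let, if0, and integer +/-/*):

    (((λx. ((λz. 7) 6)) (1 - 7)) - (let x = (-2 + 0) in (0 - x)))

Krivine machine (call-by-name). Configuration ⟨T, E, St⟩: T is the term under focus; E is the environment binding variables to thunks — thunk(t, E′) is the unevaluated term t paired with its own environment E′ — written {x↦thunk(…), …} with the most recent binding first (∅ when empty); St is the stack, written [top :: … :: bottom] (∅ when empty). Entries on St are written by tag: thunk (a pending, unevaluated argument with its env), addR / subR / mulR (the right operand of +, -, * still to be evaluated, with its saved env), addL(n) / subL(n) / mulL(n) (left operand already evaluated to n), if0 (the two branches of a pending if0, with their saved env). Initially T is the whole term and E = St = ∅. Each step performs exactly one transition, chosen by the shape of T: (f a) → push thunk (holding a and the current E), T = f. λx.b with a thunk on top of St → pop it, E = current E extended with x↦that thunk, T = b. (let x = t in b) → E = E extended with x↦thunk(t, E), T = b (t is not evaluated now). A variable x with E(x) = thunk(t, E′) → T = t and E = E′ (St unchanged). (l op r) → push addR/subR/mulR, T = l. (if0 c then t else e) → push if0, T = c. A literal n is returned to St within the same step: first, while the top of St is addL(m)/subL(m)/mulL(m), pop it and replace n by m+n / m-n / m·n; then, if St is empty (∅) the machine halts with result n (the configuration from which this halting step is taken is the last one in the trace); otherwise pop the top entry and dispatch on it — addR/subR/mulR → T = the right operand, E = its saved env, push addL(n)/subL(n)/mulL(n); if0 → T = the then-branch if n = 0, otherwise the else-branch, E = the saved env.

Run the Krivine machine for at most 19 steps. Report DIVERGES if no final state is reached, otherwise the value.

Answer: 5

Derivation:
step 0: <T=(((λx. ((λz. 7) 6)) (1 - 7)) - (let x = (-2 + 0) in (0 - x))), E=∅, St=∅>
step 1: <T=((λx. ((λz. 7) 6)) (1 - 7)), E=∅, St=[subR]>
step 2: <T=(λx. ((λz. 7) 6)), E=∅, St=[thunk :: subR]>
step 3: <T=((λz. 7) 6), E={x↦thunk((1 - 7), ∅)}, St=[subR]>
step 4: <T=(λz. 7), E={x↦thunk((1 - 7), ∅)}, St=[thunk :: subR]>
step 5: <T=7, E={z↦thunk(6, {x↦thunk((1 - 7), ∅)}), x↦thunk((1 - 7), ∅)}, St=[subR]>
step 6: <T=(let x = (-2 + 0) in (0 - x)), E=∅, St=[subL(7)]>
step 7: <T=(0 - x), E={x↦thunk((-2 + 0), ∅)}, St=[subL(7)]>
step 8: <T=0, E={x↦thunk((-2 + 0), ∅)}, St=[subR :: subL(7)]>
step 9: <T=x, E={x↦thunk((-2 + 0), ∅)}, St=[subL(0) :: subL(7)]>
step 10: <T=(-2 + 0), E=∅, St=[subL(0) :: subL(7)]>
step 11: <T=-2, E=∅, St=[addR :: subL(0) :: subL(7)]>
step 12: <T=0, E=∅, St=[addL(-2) :: subL(0) :: subL(7)]>
→ final value 5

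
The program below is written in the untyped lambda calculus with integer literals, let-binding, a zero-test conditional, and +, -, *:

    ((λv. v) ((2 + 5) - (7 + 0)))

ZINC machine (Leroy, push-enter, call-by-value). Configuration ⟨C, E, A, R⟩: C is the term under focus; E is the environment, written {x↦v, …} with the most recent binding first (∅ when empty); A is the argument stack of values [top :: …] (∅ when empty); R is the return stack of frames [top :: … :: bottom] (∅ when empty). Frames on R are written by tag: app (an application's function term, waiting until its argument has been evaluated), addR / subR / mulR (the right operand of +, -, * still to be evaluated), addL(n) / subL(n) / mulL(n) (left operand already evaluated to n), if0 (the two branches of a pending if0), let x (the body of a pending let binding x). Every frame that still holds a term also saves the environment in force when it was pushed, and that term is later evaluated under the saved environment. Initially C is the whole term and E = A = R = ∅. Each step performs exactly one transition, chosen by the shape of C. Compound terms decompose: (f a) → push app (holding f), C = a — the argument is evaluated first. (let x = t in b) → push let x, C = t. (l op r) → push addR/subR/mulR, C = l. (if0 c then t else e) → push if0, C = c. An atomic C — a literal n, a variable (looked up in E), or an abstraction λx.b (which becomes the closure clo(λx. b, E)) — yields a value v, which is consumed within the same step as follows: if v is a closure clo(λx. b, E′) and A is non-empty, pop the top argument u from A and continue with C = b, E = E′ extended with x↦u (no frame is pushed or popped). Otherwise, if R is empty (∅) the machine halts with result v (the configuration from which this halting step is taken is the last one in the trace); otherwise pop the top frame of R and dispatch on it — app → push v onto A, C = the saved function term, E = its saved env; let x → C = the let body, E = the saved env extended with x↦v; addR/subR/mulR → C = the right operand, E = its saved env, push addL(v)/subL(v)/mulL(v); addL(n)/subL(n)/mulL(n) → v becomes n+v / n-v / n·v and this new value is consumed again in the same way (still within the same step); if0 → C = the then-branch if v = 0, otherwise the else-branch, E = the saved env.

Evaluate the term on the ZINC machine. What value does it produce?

Answer: 0

Machine steps:
step 0: [C=((λv. v) ((2 + 5) - (7 + 0))) | E=∅ | A=∅ | R=∅]
step 1: [C=((2 + 5) - (7 + 0)) | E=∅ | A=∅ | R=[app]]
step 2: [C=(2 + 5) | E=∅ | A=∅ | R=[subR :: app]]
step 3: [C=2 | E=∅ | A=∅ | R=[addR :: subR :: app]]
step 4: [C=5 | E=∅ | A=∅ | R=[addL(2) :: subR :: app]]
step 5: [C=(7 + 0) | E=∅ | A=∅ | R=[subL(7) :: app]]
step 6: [C=7 | E=∅ | A=∅ | R=[addR :: subL(7) :: app]]
step 7: [C=0 | E=∅ | A=∅ | R=[addL(7) :: subL(7) :: app]]
step 8: [C=(λv. v) | E=∅ | A=[0] | R=∅]
step 9: [C=v | E={v↦0} | A=∅ | R=∅]
→ final value 0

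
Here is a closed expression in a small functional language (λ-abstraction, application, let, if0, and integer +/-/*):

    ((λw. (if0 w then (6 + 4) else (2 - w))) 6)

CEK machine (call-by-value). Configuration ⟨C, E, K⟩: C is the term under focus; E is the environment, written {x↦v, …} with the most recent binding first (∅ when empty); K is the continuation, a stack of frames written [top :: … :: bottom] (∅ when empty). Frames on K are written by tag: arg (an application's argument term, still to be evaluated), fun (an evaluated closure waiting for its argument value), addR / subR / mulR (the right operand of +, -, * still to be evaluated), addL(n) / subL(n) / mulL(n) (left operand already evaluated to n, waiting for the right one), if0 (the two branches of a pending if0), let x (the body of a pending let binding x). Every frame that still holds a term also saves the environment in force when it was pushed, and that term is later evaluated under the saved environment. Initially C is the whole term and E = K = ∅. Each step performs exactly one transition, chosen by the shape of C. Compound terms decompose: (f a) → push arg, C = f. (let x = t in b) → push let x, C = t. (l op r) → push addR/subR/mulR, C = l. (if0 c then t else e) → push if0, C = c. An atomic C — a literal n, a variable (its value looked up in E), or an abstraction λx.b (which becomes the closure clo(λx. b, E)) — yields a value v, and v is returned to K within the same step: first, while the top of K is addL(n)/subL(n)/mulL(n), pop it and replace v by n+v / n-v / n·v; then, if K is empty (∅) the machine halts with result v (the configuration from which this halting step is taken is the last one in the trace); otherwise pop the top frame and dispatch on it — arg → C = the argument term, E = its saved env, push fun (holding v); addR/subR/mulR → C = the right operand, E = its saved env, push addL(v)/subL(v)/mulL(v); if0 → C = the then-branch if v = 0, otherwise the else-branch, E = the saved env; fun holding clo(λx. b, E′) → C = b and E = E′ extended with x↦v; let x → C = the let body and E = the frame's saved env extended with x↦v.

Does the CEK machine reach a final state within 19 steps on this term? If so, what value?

[0] <C=((λw. (if0 w then (6 + 4) else (2 - w))) 6), E=∅, K=∅>
[1] <C=(λw. (if0 w then (6 + 4) else (2 - w))), E=∅, K=[arg]>
[2] <C=6, E=∅, K=[fun]>
[3] <C=(if0 w then (6 + 4) else (2 - w)), E={w↦6}, K=∅>
[4] <C=w, E={w↦6}, K=[if0]>
[5] <C=(2 - w), E={w↦6}, K=∅>
[6] <C=2, E={w↦6}, K=[subR]>
[7] <C=w, E={w↦6}, K=[subL(2)]>
→ final value -4

Answer: -4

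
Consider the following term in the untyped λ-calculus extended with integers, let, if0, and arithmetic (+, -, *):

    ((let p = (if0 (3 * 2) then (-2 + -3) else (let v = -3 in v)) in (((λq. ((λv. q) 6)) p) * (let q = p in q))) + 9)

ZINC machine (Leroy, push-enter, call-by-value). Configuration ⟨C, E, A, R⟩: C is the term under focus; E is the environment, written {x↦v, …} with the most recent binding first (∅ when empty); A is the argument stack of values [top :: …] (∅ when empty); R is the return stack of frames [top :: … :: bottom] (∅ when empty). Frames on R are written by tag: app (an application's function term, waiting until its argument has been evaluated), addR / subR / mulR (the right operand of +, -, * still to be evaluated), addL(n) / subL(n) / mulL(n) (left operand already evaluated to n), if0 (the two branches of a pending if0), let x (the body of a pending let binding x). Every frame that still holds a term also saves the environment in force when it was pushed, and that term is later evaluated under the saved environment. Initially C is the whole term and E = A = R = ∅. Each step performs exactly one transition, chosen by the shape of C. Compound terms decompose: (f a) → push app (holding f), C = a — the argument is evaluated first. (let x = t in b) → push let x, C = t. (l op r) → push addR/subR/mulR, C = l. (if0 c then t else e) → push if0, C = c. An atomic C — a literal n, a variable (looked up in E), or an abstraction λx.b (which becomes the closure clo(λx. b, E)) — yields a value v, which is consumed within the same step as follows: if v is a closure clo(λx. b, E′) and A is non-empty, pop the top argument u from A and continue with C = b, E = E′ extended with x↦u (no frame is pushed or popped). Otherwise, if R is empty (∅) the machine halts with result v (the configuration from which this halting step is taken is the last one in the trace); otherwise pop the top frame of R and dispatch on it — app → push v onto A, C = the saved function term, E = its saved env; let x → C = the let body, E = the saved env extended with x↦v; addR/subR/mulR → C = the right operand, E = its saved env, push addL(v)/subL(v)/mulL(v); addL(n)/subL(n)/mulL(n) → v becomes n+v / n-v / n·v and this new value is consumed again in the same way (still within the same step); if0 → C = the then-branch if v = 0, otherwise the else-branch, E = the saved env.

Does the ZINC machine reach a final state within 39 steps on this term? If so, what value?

Answer: 18

Derivation:
t=0: ⟨C=((let p = (if0 (3 * 2) then (-2 + -3) else (let v = -3 in v)) in (((λq. ((λv. q) 6)) p) * (let q = p in q))) + 9); E=∅; A=∅; R=∅⟩
t=1: ⟨C=(let p = (if0 (3 * 2) then (-2 + -3) else (let v = -3 in v)) in (((λq. ((λv. q) 6)) p) * (let q = p in q))); E=∅; A=∅; R=[addR]⟩
t=2: ⟨C=(if0 (3 * 2) then (-2 + -3) else (let v = -3 in v)); E=∅; A=∅; R=[let p :: addR]⟩
t=3: ⟨C=(3 * 2); E=∅; A=∅; R=[if0 :: let p :: addR]⟩
t=4: ⟨C=3; E=∅; A=∅; R=[mulR :: if0 :: let p :: addR]⟩
t=5: ⟨C=2; E=∅; A=∅; R=[mulL(3) :: if0 :: let p :: addR]⟩
t=6: ⟨C=(let v = -3 in v); E=∅; A=∅; R=[let p :: addR]⟩
t=7: ⟨C=-3; E=∅; A=∅; R=[let v :: let p :: addR]⟩
t=8: ⟨C=v; E={v↦-3}; A=∅; R=[let p :: addR]⟩
t=9: ⟨C=(((λq. ((λv. q) 6)) p) * (let q = p in q)); E={p↦-3}; A=∅; R=[addR]⟩
t=10: ⟨C=((λq. ((λv. q) 6)) p); E={p↦-3}; A=∅; R=[mulR :: addR]⟩
t=11: ⟨C=p; E={p↦-3}; A=∅; R=[app :: mulR :: addR]⟩
t=12: ⟨C=(λq. ((λv. q) 6)); E={p↦-3}; A=[-3]; R=[mulR :: addR]⟩
t=13: ⟨C=((λv. q) 6); E={q↦-3, p↦-3}; A=∅; R=[mulR :: addR]⟩
t=14: ⟨C=6; E={q↦-3, p↦-3}; A=∅; R=[app :: mulR :: addR]⟩
t=15: ⟨C=(λv. q); E={q↦-3, p↦-3}; A=[6]; R=[mulR :: addR]⟩
t=16: ⟨C=q; E={v↦6, q↦-3, p↦-3}; A=∅; R=[mulR :: addR]⟩
t=17: ⟨C=(let q = p in q); E={p↦-3}; A=∅; R=[mulL(-3) :: addR]⟩
t=18: ⟨C=p; E={p↦-3}; A=∅; R=[let q :: mulL(-3) :: addR]⟩
t=19: ⟨C=q; E={q↦-3, p↦-3}; A=∅; R=[mulL(-3) :: addR]⟩
t=20: ⟨C=9; E=∅; A=∅; R=[addL(9)]⟩
→ final value 18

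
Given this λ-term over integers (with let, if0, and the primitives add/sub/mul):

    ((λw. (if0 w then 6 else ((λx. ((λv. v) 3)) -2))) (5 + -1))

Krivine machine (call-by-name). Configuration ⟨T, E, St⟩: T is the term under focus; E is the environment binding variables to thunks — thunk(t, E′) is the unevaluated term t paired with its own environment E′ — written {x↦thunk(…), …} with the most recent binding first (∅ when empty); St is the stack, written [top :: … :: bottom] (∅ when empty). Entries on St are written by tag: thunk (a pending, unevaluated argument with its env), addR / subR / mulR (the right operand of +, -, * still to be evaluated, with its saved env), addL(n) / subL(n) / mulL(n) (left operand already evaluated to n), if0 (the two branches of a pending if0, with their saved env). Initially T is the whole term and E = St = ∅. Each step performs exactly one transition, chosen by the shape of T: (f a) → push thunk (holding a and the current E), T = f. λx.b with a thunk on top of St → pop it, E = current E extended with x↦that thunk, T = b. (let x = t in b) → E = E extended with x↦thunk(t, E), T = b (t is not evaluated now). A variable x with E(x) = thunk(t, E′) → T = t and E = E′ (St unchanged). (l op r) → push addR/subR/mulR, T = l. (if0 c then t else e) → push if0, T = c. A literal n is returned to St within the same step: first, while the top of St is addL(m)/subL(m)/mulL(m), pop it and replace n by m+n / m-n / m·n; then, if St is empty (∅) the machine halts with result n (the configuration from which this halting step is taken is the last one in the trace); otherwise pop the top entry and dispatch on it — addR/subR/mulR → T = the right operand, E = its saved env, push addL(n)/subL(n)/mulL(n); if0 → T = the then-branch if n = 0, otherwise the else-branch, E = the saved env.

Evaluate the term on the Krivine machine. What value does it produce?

Answer: 3

Execution trace:
t=0: [T=((λw. (if0 w then 6 else ((λx. ((λv. v) 3)) -2))) (5 + -1)) | E=∅ | St=∅]
t=1: [T=(λw. (if0 w then 6 else ((λx. ((λv. v) 3)) -2))) | E=∅ | St=[thunk]]
t=2: [T=(if0 w then 6 else ((λx. ((λv. v) 3)) -2)) | E={w↦thunk((5 + -1), ∅)} | St=∅]
t=3: [T=w | E={w↦thunk((5 + -1), ∅)} | St=[if0]]
t=4: [T=(5 + -1) | E=∅ | St=[if0]]
t=5: [T=5 | E=∅ | St=[addR :: if0]]
t=6: [T=-1 | E=∅ | St=[addL(5) :: if0]]
t=7: [T=((λx. ((λv. v) 3)) -2) | E={w↦thunk((5 + -1), ∅)} | St=∅]
t=8: [T=(λx. ((λv. v) 3)) | E={w↦thunk((5 + -1), ∅)} | St=[thunk]]
t=9: [T=((λv. v) 3) | E={x↦thunk(-2, {w↦thunk((5 + -1), ∅)}), w↦thunk((5 + -1), ∅)} | St=∅]
t=10: [T=(λv. v) | E={x↦thunk(-2, {w↦thunk((5 + -1), ∅)}), w↦thunk((5 + -1), ∅)} | St=[thunk]]
t=11: [T=v | E={v↦thunk(3, {x↦thunk(-2, {w↦thunk((5 + -1), ∅)}), w↦thunk((5 + -1), ∅)}), x↦thunk(-2, {w↦thunk((5 + -1), ∅)}), w↦thunk((5 + -1), ∅)} | St=∅]
t=12: [T=3 | E={x↦thunk(-2, {w↦thunk((5 + -1), ∅)}), w↦thunk((5 + -1), ∅)} | St=∅]
→ final value 3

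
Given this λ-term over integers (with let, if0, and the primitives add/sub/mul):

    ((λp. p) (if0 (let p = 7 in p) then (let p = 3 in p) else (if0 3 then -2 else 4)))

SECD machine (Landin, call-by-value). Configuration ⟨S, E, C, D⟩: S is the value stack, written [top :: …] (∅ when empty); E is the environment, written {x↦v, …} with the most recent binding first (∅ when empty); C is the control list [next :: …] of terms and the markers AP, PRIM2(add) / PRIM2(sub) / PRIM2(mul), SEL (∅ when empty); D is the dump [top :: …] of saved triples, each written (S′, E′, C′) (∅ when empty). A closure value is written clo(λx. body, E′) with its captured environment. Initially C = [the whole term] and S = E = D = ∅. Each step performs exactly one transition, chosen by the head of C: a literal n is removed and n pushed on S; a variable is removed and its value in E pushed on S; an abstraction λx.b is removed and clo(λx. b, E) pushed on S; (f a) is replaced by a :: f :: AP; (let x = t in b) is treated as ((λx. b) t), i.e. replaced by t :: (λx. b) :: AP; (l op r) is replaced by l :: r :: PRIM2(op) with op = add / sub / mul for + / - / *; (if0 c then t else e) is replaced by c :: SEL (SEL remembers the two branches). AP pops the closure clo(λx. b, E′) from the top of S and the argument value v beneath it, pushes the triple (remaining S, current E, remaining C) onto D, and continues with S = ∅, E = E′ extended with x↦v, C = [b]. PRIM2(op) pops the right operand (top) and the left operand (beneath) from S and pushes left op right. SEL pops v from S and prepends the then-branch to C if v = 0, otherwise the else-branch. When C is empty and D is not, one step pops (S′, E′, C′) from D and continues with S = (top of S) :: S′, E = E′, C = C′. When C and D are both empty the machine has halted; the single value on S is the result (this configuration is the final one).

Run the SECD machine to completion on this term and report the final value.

Answer: 4

Derivation:
t=0: ⟨S=∅; E=∅; C=[((λp. p) (if0 (let p = 7 in p) then (let p = 3 in p) else (if0 3 then -2 else 4)))]; D=∅⟩
t=1: ⟨S=∅; E=∅; C=[(if0 (let p = 7 in p) then (let p = 3 in p) else (if0 3 then -2 else 4)) :: (λp. p) :: AP]; D=∅⟩
t=2: ⟨S=∅; E=∅; C=[(let p = 7 in p) :: SEL :: (λp. p) :: AP]; D=∅⟩
t=3: ⟨S=∅; E=∅; C=[7 :: (λp. p) :: AP :: SEL :: (λp. p) :: AP]; D=∅⟩
t=4: ⟨S=[7]; E=∅; C=[(λp. p) :: AP :: SEL :: (λp. p) :: AP]; D=∅⟩
t=5: ⟨S=[clo(λp. p, ∅) :: 7]; E=∅; C=[AP :: SEL :: (λp. p) :: AP]; D=∅⟩
t=6: ⟨S=∅; E={p↦7}; C=[p]; D=[(∅, ∅, [SEL :: (λp. p) :: AP])]⟩
t=7: ⟨S=[7]; E={p↦7}; C=∅; D=[(∅, ∅, [SEL :: (λp. p) :: AP])]⟩
t=8: ⟨S=[7]; E=∅; C=[SEL :: (λp. p) :: AP]; D=∅⟩
t=9: ⟨S=∅; E=∅; C=[(if0 3 then -2 else 4) :: (λp. p) :: AP]; D=∅⟩
t=10: ⟨S=∅; E=∅; C=[3 :: SEL :: (λp. p) :: AP]; D=∅⟩
t=11: ⟨S=[3]; E=∅; C=[SEL :: (λp. p) :: AP]; D=∅⟩
t=12: ⟨S=∅; E=∅; C=[4 :: (λp. p) :: AP]; D=∅⟩
t=13: ⟨S=[4]; E=∅; C=[(λp. p) :: AP]; D=∅⟩
t=14: ⟨S=[clo(λp. p, ∅) :: 4]; E=∅; C=[AP]; D=∅⟩
t=15: ⟨S=∅; E={p↦4}; C=[p]; D=[(∅, ∅, ∅)]⟩
t=16: ⟨S=[4]; E={p↦4}; C=∅; D=[(∅, ∅, ∅)]⟩
t=17: ⟨S=[4]; E=∅; C=∅; D=∅⟩
→ final value 4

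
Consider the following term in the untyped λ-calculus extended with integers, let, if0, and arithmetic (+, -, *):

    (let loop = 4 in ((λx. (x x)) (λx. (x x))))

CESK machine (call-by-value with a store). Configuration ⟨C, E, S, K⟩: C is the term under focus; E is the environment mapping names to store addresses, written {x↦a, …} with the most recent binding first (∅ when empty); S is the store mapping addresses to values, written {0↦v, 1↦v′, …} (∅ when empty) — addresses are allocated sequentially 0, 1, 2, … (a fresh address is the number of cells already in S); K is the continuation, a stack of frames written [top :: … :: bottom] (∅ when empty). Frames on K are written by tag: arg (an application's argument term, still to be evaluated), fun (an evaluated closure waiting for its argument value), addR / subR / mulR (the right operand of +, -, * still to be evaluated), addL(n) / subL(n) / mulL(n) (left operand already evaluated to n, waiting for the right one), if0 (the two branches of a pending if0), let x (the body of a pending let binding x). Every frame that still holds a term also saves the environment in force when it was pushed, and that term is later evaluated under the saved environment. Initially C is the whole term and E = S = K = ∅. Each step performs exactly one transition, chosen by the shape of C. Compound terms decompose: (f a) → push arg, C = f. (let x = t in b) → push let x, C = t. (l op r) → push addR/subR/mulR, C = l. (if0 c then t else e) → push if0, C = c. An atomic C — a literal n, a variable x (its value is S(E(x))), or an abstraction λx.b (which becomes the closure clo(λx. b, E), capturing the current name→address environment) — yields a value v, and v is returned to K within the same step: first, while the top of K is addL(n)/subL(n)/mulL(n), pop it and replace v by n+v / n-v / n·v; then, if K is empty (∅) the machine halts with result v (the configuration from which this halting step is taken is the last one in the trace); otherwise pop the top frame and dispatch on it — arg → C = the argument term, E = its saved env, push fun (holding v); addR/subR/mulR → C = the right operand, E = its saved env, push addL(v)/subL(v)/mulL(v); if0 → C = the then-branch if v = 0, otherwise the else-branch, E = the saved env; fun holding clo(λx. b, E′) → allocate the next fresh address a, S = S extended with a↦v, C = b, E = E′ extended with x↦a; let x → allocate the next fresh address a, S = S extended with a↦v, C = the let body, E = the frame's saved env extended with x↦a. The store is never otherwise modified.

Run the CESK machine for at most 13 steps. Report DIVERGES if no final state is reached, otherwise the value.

Answer: DIVERGES (no final state within 13 steps)

Execution trace:
0. <C=(let loop = 4 in ((λx. (x x)) (λx. (x x)))), E=∅, S=∅, K=∅>
1. <C=4, E=∅, S=∅, K=[let loop]>
2. <C=((λx. (x x)) (λx. (x x))), E={loop↦0}, S={0↦4}, K=∅>
3. <C=(λx. (x x)), E={loop↦0}, S={0↦4}, K=[arg]>
4. <C=(λx. (x x)), E={loop↦0}, S={0↦4}, K=[fun]>
5. <C=(x x), E={x↦1, loop↦0}, S={0↦4, 1↦clo(λx. (x x), {loop↦0})}, K=∅>
6. <C=x, E={x↦1, loop↦0}, S={0↦4, 1↦clo(λx. (x x), {loop↦0})}, K=[arg]>
7. <C=x, E={x↦1, loop↦0}, S={0↦4, 1↦clo(λx. (x x), {loop↦0})}, K=[fun]>
8. <C=(x x), E={x↦2, loop↦0}, S={0↦4, 1↦clo(λx. (x x), {loop↦0}), 2↦clo(λx. (x x), {loop↦0})}, K=∅>
9. <C=x, E={x↦2, loop↦0}, S={0↦4, 1↦clo(λx. (x x), {loop↦0}), 2↦clo(λx. (x x), {loop↦0})}, K=[arg]>
10. <C=x, E={x↦2, loop↦0}, S={0↦4, 1↦clo(λx. (x x), {loop↦0}), 2↦clo(λx. (x x), {loop↦0})}, K=[fun]>
11. <C=(x x), E={x↦3, loop↦0}, S={0↦4, 1↦clo(λx. (x x), {loop↦0}), 2↦clo(λx. (x x), {loop↦0}), 3↦clo(λx. (x x), {loop↦0})}, K=∅>
12. <C=x, E={x↦3, loop↦0}, S={0↦4, 1↦clo(λx. (x x), {loop↦0}), 2↦clo(λx. (x x), {loop↦0}), 3↦clo(λx. (x x), {loop↦0})}, K=[arg]>
13. <C=x, E={x↦3, loop↦0}, S={0↦4, 1↦clo(λx. (x x), {loop↦0}), 2↦clo(λx. (x x), {loop↦0}), 3↦clo(λx. (x x), {loop↦0})}, K=[fun]>
→ 13 transitions taken and the configuration is still not final: no result within 13 steps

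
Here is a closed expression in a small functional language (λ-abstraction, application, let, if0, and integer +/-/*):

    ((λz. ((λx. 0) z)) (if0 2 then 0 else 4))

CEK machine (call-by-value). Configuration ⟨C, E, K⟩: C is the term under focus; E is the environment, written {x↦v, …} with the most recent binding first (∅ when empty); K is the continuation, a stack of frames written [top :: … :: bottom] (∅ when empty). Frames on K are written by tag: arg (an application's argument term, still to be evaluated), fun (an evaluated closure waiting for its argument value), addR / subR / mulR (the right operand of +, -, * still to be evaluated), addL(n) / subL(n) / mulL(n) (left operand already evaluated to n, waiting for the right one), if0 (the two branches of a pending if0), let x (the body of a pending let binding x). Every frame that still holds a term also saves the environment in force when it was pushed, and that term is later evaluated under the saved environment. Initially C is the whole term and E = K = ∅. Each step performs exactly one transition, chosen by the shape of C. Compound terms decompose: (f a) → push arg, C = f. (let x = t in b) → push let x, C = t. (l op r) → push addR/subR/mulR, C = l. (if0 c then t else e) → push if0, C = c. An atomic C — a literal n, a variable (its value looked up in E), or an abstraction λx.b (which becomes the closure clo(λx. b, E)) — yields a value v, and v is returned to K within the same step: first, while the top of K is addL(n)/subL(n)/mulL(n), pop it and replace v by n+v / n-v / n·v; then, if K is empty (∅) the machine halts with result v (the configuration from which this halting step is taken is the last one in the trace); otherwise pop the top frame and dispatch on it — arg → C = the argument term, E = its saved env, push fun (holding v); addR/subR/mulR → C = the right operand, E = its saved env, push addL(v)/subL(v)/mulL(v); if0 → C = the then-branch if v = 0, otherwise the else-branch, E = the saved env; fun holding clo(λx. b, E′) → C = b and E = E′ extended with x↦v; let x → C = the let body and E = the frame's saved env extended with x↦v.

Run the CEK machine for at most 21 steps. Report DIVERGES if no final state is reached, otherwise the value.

Answer: 0

Execution trace:
0. ⟨C=((λz. ((λx. 0) z)) (if0 2 then 0 else 4)); E=∅; K=∅⟩
1. ⟨C=(λz. ((λx. 0) z)); E=∅; K=[arg]⟩
2. ⟨C=(if0 2 then 0 else 4); E=∅; K=[fun]⟩
3. ⟨C=2; E=∅; K=[if0 :: fun]⟩
4. ⟨C=4; E=∅; K=[fun]⟩
5. ⟨C=((λx. 0) z); E={z↦4}; K=∅⟩
6. ⟨C=(λx. 0); E={z↦4}; K=[arg]⟩
7. ⟨C=z; E={z↦4}; K=[fun]⟩
8. ⟨C=0; E={x↦4, z↦4}; K=∅⟩
→ final value 0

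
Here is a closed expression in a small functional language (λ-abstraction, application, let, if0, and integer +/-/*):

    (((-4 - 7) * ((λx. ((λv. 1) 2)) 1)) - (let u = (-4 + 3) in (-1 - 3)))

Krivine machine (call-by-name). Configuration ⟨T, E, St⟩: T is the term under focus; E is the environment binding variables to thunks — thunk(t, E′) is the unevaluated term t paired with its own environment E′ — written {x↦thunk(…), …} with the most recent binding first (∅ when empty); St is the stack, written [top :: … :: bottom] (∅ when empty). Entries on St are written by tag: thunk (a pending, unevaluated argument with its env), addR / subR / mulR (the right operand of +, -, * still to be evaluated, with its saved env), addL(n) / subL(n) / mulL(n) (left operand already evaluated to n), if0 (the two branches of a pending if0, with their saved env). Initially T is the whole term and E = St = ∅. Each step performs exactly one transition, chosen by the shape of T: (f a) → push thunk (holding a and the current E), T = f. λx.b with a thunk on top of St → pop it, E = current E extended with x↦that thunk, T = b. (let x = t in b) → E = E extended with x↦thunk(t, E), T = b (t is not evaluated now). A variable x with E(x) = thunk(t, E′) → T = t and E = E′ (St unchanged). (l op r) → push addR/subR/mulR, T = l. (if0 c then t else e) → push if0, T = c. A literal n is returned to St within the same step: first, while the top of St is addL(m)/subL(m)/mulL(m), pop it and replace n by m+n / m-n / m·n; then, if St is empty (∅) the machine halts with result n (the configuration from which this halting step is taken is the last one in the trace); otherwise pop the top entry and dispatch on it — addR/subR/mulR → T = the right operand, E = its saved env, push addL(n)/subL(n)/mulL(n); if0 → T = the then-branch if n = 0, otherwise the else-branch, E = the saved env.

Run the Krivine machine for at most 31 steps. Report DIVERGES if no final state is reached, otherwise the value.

step 0: [T=(((-4 - 7) * ((λx. ((λv. 1) 2)) 1)) - (let u = (-4 + 3) in (-1 - 3))) | E=∅ | St=∅]
step 1: [T=((-4 - 7) * ((λx. ((λv. 1) 2)) 1)) | E=∅ | St=[subR]]
step 2: [T=(-4 - 7) | E=∅ | St=[mulR :: subR]]
step 3: [T=-4 | E=∅ | St=[subR :: mulR :: subR]]
step 4: [T=7 | E=∅ | St=[subL(-4) :: mulR :: subR]]
step 5: [T=((λx. ((λv. 1) 2)) 1) | E=∅ | St=[mulL(-11) :: subR]]
step 6: [T=(λx. ((λv. 1) 2)) | E=∅ | St=[thunk :: mulL(-11) :: subR]]
step 7: [T=((λv. 1) 2) | E={x↦thunk(1, ∅)} | St=[mulL(-11) :: subR]]
step 8: [T=(λv. 1) | E={x↦thunk(1, ∅)} | St=[thunk :: mulL(-11) :: subR]]
step 9: [T=1 | E={v↦thunk(2, {x↦thunk(1, ∅)}), x↦thunk(1, ∅)} | St=[mulL(-11) :: subR]]
step 10: [T=(let u = (-4 + 3) in (-1 - 3)) | E=∅ | St=[subL(-11)]]
step 11: [T=(-1 - 3) | E={u↦thunk((-4 + 3), ∅)} | St=[subL(-11)]]
step 12: [T=-1 | E={u↦thunk((-4 + 3), ∅)} | St=[subR :: subL(-11)]]
step 13: [T=3 | E={u↦thunk((-4 + 3), ∅)} | St=[subL(-1) :: subL(-11)]]
→ final value -7

Answer: -7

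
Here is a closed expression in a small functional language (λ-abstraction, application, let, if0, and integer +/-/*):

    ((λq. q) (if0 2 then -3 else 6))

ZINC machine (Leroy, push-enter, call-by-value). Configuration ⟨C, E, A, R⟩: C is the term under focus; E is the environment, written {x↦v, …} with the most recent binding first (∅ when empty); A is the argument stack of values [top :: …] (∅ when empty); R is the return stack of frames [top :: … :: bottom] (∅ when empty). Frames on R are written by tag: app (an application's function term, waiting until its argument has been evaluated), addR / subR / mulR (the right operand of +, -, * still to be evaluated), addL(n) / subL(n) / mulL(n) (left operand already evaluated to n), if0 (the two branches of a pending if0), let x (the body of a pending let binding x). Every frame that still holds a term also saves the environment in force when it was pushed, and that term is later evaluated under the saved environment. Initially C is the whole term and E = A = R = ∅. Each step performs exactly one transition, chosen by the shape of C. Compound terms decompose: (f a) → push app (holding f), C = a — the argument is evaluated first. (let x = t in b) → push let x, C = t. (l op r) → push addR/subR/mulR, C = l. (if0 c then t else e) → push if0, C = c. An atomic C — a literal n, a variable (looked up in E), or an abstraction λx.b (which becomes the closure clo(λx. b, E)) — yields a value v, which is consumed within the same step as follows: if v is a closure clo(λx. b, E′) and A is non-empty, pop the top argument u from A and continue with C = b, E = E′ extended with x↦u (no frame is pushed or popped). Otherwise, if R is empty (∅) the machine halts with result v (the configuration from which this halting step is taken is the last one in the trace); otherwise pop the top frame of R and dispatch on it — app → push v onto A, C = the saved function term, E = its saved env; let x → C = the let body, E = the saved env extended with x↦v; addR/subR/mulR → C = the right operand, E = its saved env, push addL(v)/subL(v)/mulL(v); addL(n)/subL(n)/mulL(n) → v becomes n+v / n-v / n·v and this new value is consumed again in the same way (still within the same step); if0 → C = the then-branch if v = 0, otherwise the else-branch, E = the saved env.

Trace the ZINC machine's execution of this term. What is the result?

t=0: [C=((λq. q) (if0 2 then -3 else 6)) | E=∅ | A=∅ | R=∅]
t=1: [C=(if0 2 then -3 else 6) | E=∅ | A=∅ | R=[app]]
t=2: [C=2 | E=∅ | A=∅ | R=[if0 :: app]]
t=3: [C=6 | E=∅ | A=∅ | R=[app]]
t=4: [C=(λq. q) | E=∅ | A=[6] | R=∅]
t=5: [C=q | E={q↦6} | A=∅ | R=∅]
→ final value 6

Answer: 6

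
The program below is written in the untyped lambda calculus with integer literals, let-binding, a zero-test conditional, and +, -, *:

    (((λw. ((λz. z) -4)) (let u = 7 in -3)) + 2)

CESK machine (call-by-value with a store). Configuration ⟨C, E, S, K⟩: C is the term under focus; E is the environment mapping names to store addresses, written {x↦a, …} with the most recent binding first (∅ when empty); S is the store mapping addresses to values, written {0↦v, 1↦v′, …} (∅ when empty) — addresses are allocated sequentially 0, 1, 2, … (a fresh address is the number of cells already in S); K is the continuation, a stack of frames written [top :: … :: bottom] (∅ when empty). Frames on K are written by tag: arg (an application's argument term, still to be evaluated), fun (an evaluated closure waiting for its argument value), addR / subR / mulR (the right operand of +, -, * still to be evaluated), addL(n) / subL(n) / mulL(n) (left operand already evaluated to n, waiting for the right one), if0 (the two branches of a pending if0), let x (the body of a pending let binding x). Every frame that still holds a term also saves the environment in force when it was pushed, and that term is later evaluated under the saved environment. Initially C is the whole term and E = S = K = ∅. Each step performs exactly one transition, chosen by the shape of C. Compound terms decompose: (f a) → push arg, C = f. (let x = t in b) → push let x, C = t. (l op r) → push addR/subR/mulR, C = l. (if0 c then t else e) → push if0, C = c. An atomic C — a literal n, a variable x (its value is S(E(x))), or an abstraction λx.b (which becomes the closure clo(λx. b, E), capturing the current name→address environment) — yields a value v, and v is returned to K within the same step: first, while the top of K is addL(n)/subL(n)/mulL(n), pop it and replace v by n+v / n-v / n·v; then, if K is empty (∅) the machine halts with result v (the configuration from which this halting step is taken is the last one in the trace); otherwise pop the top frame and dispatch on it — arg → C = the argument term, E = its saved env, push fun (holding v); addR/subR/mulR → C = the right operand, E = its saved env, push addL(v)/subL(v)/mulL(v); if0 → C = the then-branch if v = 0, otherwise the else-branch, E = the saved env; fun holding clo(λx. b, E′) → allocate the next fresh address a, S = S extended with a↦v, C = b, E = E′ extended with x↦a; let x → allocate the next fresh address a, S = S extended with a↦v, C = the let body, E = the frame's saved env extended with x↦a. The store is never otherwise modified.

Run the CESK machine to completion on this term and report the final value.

Answer: -2

Machine steps:
[0] ⟨C=(((λw. ((λz. z) -4)) (let u = 7 in -3)) + 2); E=∅; S=∅; K=∅⟩
[1] ⟨C=((λw. ((λz. z) -4)) (let u = 7 in -3)); E=∅; S=∅; K=[addR]⟩
[2] ⟨C=(λw. ((λz. z) -4)); E=∅; S=∅; K=[arg :: addR]⟩
[3] ⟨C=(let u = 7 in -3); E=∅; S=∅; K=[fun :: addR]⟩
[4] ⟨C=7; E=∅; S=∅; K=[let u :: fun :: addR]⟩
[5] ⟨C=-3; E={u↦0}; S={0↦7}; K=[fun :: addR]⟩
[6] ⟨C=((λz. z) -4); E={w↦1}; S={0↦7, 1↦-3}; K=[addR]⟩
[7] ⟨C=(λz. z); E={w↦1}; S={0↦7, 1↦-3}; K=[arg :: addR]⟩
[8] ⟨C=-4; E={w↦1}; S={0↦7, 1↦-3}; K=[fun :: addR]⟩
[9] ⟨C=z; E={z↦2, w↦1}; S={0↦7, 1↦-3, 2↦-4}; K=[addR]⟩
[10] ⟨C=2; E=∅; S={0↦7, 1↦-3, 2↦-4}; K=[addL(-4)]⟩
→ final value -2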